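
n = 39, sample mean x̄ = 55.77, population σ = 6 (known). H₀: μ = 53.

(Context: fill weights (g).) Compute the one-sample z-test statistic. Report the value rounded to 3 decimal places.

test statistic = 2.883

SE = σ/√n = 6/√39 = 0.9608
z = (x̄−μ₀)/SE = (55.77−53)/0.9608 = 2.8831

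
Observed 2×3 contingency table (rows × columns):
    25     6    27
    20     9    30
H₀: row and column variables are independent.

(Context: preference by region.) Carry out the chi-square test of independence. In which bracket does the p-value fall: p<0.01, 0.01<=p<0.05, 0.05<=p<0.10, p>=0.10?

Row totals [58, 59], col totals [45, 15, 57], n=117
χ² = (25−22.31)²/22.31 + (6−7.44)²/7.44 + (27−28.26)²/28.26 + (20−22.69)²/22.69 + (9−7.56)²/7.56 + (30−28.74)²/28.74 = 1.3050
df = 2
p-value (upper-tail) = 0.52074
→ bracket: p>=0.10

p-value bracket: p>=0.10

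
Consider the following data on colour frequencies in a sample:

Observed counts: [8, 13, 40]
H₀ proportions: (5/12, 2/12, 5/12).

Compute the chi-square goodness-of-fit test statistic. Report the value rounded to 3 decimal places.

test statistic = 21.092

n = 61; E_i = n·p_i = [25.42, 10.17, 25.42]
χ² = (8−25.42)²/25.42 + (13−10.17)²/10.17 + (40−25.42)²/25.42 = 21.0918
df = 2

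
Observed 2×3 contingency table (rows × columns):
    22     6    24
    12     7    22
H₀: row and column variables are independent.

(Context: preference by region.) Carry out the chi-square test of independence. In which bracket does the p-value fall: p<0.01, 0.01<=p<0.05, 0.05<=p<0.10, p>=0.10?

Row totals [52, 41], col totals [34, 13, 46], n=93
χ² = (22−19.01)²/19.01 + (6−7.27)²/7.27 + (24−25.72)²/25.72 + (12−14.99)²/14.99 + (7−5.73)²/5.73 + (22−20.28)²/20.28 = 1.8296
df = 2
p-value (upper-tail) = 0.40060
→ bracket: p>=0.10

p-value bracket: p>=0.10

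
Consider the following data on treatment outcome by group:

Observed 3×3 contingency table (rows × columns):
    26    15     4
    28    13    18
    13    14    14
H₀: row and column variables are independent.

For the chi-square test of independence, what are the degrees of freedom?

df = (r−1)(c−1) = (3−1)·(3−1) = 4

degrees of freedom = 4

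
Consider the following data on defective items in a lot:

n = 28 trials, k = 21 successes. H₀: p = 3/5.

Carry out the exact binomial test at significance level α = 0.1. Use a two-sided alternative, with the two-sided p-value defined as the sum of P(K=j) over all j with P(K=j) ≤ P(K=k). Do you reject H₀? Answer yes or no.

Exact binomial: n=28, k=21, p₀=3/5=0.6000
P(X=j) = C(n,j)·p₀^j·(1−p₀)^(n−j); p = Σ P(X=j) over j with P(X=j) ≤ P(X=21)
p-value (two-sided) = 0.12396
At α=0.1: p ≥ α → fail to reject H₀

reject H₀: no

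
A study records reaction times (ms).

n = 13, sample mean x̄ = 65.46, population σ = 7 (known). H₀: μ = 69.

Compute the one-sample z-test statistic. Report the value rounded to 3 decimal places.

SE = σ/√n = 7/√13 = 1.9415
z = (x̄−μ₀)/SE = (65.46−69)/1.9415 = -1.8234

test statistic = -1.823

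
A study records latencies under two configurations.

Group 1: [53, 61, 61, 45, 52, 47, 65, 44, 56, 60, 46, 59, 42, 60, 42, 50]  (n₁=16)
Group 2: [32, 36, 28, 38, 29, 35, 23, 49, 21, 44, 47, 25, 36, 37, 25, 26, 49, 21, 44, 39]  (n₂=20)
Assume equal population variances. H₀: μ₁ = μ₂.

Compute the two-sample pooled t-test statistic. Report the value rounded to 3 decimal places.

x̄₁=52.688, s₁=7.726, n₁=16
x̄₂=34.200, s₂=9.254, n₂=20
s_p² = [15·7.726² + 19·9.254²]/34 = 74.1952
SE = √(s_p²·(1/16+1/20)) = 2.8891
t = (52.688−34.200)/2.8891 = 6.3990
df = 34

test statistic = 6.399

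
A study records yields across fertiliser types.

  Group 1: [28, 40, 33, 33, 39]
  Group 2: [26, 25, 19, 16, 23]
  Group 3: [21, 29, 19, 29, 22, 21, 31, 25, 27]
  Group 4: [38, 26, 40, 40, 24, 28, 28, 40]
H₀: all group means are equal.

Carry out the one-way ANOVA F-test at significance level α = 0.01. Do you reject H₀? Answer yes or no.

reject H₀: yes

Group means [34.60, 21.80, 24.89, 33.00], grand mean 28.519
SSB = Σnᵢ(x̄ᵢ−x̄)² = 689.852; SSW = ΣΣ(x−x̄ᵢ)² = 668.889
MSB = 689.852/3 = 229.9506; MSW = 668.889/23 = 29.0821
F = MSB/MSW = 7.9069
df = (3, 23)
p-value (upper-tail) = 0.00084
At α=0.01: p < α → reject H₀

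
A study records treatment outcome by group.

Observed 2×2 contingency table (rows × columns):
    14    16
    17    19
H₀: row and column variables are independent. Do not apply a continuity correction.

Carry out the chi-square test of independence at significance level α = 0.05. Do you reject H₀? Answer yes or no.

reject H₀: no

Row totals [30, 36], col totals [31, 35], n=66
χ² = (14−14.09)²/14.09 + (16−15.91)²/15.91 + (17−16.91)²/16.91 + (19−19.09)²/19.09 = 0.0020
df = 1
p-value (upper-tail) = 0.96408
At α=0.05: p ≥ α → fail to reject H₀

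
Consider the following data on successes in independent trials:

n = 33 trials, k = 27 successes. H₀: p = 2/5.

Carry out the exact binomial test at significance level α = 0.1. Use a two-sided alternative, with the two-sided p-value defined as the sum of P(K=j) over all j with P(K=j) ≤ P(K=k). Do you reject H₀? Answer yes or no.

Exact binomial: n=33, k=27, p₀=2/5=0.4000
P(X=j) = C(n,j)·p₀^j·(1−p₀)^(n−j); p = Σ P(X=j) over j with P(X=j) ≤ P(X=27)
p-value (two-sided) = 0.00000
At α=0.1: p < α → reject H₀

reject H₀: yes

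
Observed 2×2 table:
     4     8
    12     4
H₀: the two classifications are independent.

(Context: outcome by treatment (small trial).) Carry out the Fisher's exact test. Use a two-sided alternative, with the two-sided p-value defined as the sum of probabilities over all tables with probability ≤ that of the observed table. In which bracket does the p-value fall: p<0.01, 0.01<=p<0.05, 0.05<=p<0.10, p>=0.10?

Margins: r₁=12, r₂=16, c₁=16, c₂=12, n=28
p_obs = C(12,4)·C(16,12)/C(28,16); sum pmf over tables with pmf ≤ p_obs
p-value (two-sided) = 0.05309
→ bracket: 0.05<=p<0.10

p-value bracket: 0.05<=p<0.10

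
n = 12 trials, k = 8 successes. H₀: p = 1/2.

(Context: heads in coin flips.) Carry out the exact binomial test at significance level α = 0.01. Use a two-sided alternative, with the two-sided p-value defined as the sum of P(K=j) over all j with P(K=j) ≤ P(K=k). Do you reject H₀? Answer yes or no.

reject H₀: no

Exact binomial: n=12, k=8, p₀=1/2=0.5000
P(X=j) = C(n,j)·p₀^j·(1−p₀)^(n−j); p = Σ P(X=j) over j with P(X=j) ≤ P(X=8)
p-value (two-sided) = 0.38770
At α=0.01: p ≥ α → fail to reject H₀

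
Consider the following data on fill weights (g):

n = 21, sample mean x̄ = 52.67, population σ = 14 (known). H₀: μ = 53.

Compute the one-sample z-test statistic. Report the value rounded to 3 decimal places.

test statistic = -0.108

SE = σ/√n = 14/√21 = 3.0551
z = (x̄−μ₀)/SE = (52.67−53)/3.0551 = -0.1080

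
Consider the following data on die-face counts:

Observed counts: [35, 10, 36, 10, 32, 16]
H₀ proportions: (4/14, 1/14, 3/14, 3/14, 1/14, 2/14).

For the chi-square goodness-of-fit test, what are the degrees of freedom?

df = k − 1 = 6 − 1 = 5

degrees of freedom = 5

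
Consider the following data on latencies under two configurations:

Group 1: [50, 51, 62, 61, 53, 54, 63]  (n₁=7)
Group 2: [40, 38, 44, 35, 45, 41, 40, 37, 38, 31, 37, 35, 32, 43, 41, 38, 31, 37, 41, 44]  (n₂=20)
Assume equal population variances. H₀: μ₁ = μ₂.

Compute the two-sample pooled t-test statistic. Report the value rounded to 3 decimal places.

x̄₁=56.286, s₁=5.529, n₁=7
x̄₂=38.400, s₂=4.185, n₂=20
s_p² = [6·5.529² + 19·4.185²]/25 = 20.6491
SE = √(s_p²·(1/7+1/20)) = 1.9956
t = (56.286−38.400)/1.9956 = 8.9627
df = 25

test statistic = 8.963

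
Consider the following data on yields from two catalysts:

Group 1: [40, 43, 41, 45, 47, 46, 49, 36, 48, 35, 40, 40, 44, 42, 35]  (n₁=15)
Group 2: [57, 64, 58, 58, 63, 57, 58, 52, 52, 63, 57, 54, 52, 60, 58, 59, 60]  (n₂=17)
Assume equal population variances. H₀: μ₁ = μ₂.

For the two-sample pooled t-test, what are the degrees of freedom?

df = n₁ + n₂ − 2 = 15 + 17 − 2 = 30

degrees of freedom = 30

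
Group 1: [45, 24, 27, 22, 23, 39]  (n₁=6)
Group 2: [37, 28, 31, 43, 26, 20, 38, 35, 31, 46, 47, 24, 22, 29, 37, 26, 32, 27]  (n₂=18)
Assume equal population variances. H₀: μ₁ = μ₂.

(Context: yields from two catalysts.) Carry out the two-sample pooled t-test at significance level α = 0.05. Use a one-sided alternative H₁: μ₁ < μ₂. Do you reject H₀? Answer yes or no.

reject H₀: no

x̄₁=30.000, s₁=9.633, n₁=6
x̄₂=32.167, s₂=7.928, n₂=18
s_p² = [5·9.633² + 17·7.928²]/22 = 69.6591
SE = √(s_p²·(1/6+1/18)) = 3.9344
t = (30.000−32.167)/3.9344 = -0.5507
df = 22
p-value (one-sided, H₁ less) = 0.29370
At α=0.05: p ≥ α → fail to reject H₀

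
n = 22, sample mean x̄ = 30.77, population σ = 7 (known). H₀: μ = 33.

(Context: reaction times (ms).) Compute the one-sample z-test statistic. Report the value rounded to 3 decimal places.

test statistic = -1.494

SE = σ/√n = 7/√22 = 1.4924
z = (x̄−μ₀)/SE = (30.77−33)/1.4924 = -1.4942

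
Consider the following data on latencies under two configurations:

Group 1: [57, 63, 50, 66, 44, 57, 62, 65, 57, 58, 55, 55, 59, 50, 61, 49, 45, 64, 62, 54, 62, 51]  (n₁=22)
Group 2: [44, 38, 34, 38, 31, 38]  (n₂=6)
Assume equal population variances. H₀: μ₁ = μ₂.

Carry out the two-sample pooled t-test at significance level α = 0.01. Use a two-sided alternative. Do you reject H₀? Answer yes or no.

reject H₀: yes

x̄₁=56.636, s₁=6.366, n₁=22
x̄₂=37.167, s₂=4.401, n₂=6
s_p² = [21·6.366² + 5·4.401²]/26 = 36.4586
SE = √(s_p²·(1/22+1/6)) = 2.7809
t = (56.636−37.167)/2.7809 = 7.0011
df = 26
p-value (two-sided) = 0.00000
At α=0.01: p < α → reject H₀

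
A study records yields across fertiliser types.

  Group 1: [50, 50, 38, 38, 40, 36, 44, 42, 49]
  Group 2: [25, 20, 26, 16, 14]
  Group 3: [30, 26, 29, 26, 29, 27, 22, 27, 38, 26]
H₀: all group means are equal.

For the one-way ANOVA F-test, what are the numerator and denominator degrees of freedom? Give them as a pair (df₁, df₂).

k = 3 groups, N = 24 total
df = (k−1, N−k) = (3−1, 24−3) = (2, 21)

degrees of freedom = [2, 21]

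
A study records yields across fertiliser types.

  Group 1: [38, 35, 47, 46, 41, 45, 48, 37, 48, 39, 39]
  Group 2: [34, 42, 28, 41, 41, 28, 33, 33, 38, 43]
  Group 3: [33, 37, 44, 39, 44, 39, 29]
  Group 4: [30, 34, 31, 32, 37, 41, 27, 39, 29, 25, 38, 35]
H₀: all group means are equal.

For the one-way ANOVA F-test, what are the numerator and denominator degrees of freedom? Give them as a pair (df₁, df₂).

k = 4 groups, N = 40 total
df = (k−1, N−k) = (4−1, 40−4) = (3, 36)

degrees of freedom = [3, 36]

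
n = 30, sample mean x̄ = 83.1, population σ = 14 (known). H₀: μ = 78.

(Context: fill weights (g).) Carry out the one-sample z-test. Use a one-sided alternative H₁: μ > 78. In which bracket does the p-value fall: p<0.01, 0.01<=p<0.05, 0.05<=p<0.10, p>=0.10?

SE = σ/√n = 14/√30 = 2.5560
z = (x̄−μ₀)/SE = (83.1−78)/2.5560 = 1.9953
p-value (one-sided, H₁ greater) = 0.02301
→ bracket: 0.01<=p<0.05

p-value bracket: 0.01<=p<0.05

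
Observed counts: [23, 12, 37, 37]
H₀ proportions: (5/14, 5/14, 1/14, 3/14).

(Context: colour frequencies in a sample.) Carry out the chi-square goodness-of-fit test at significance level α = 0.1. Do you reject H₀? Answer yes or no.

reject H₀: yes

n = 109; E_i = n·p_i = [38.93, 38.93, 7.79, 23.36]
χ² = (23−38.93)²/38.93 + (12−38.93)²/38.93 + (37−7.79)²/7.79 + (37−23.36)²/23.36 = 142.7346
df = 3
p-value (upper-tail) = 0.00000
At α=0.1: p < α → reject H₀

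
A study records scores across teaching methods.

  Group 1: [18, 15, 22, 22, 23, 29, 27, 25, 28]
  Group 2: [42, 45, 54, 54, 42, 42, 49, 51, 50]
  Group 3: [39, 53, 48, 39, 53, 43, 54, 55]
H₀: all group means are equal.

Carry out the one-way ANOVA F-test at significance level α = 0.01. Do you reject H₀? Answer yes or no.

reject H₀: yes

Group means [23.22, 47.67, 48.00], grand mean 39.308
SSB = Σnᵢ(x̄ᵢ−x̄)² = 3561.983; SSW = ΣΣ(x−x̄ᵢ)² = 695.556
MSB = 3561.983/2 = 1780.9915; MSW = 695.556/23 = 30.2415
F = MSB/MSW = 58.8922
df = (2, 23)
p-value (upper-tail) = 0.00000
At α=0.01: p < α → reject H₀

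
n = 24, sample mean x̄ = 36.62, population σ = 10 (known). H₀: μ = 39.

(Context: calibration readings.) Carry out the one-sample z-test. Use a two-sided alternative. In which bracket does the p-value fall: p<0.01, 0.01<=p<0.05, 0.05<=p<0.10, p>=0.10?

SE = σ/√n = 10/√24 = 2.0412
z = (x̄−μ₀)/SE = (36.62−39)/2.0412 = -1.1660
p-value (two-sided) = 0.24363
→ bracket: p>=0.10

p-value bracket: p>=0.10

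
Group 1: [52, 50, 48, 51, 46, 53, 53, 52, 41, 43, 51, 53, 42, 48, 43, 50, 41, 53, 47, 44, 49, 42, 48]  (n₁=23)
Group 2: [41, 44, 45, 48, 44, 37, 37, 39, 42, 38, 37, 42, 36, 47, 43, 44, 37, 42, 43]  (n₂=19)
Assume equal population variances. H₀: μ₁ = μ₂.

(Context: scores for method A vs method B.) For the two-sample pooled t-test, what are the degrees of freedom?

degrees of freedom = 40

df = n₁ + n₂ − 2 = 23 + 19 − 2 = 40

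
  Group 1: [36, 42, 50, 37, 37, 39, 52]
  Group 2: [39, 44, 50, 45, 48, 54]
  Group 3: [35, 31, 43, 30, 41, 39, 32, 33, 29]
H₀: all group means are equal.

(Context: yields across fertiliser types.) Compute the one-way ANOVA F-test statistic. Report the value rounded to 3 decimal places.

Group means [41.86, 46.67, 34.78], grand mean 40.273
SSB = Σnᵢ(x̄ᵢ−x̄)² = 534.618; SSW = ΣΣ(x−x̄ᵢ)² = 599.746
MSB = 534.618/2 = 267.3088; MSW = 599.746/19 = 31.5656
F = MSB/MSW = 8.4684
df = (2, 19)

test statistic = 8.468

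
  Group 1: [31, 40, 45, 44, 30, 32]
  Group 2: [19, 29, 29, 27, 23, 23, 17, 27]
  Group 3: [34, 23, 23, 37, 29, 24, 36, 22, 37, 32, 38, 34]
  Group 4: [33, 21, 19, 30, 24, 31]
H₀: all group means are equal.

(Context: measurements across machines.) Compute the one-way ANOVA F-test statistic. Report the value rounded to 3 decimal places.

test statistic = 6.134

Group means [37.00, 24.25, 30.75, 26.33], grand mean 29.469
SSB = Σnᵢ(x̄ᵢ−x̄)² = 636.885; SSW = ΣΣ(x−x̄ᵢ)² = 969.083
MSB = 636.885/3 = 212.2951; MSW = 969.083/28 = 34.6101
F = MSB/MSW = 6.1339
df = (3, 28)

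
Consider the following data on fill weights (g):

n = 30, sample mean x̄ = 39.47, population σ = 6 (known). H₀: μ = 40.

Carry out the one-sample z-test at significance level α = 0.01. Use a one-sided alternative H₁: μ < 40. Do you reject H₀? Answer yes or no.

SE = σ/√n = 6/√30 = 1.0954
z = (x̄−μ₀)/SE = (39.47−40)/1.0954 = -0.4838
p-value (one-sided, H₁ less) = 0.31426
At α=0.01: p ≥ α → fail to reject H₀

reject H₀: no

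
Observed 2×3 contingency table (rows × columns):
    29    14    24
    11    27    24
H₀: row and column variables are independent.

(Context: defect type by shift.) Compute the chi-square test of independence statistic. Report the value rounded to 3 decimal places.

test statistic = 12.046

Row totals [67, 62], col totals [40, 41, 48], n=129
χ² = (29−20.78)²/20.78 + (14−21.29)²/21.29 + (24−24.93)²/24.93 + (11−19.22)²/19.22 + (27−19.71)²/19.71 + (24−23.07)²/23.07 = 12.0463
df = 2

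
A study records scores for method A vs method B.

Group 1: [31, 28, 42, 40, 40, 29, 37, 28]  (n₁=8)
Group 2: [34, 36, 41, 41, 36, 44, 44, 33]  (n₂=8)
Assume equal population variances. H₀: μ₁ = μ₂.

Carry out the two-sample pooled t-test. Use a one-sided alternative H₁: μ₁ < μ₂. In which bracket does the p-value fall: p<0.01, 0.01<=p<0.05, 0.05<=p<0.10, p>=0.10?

x̄₁=34.375, s₁=5.975, n₁=8
x̄₂=38.625, s₂=4.406, n₂=8
s_p² = [7·5.975² + 7·4.406²]/14 = 27.5536
SE = √(s_p²·(1/8+1/8)) = 2.6246
t = (34.375−38.625)/2.6246 = -1.6193
df = 14
p-value (one-sided, H₁ less) = 0.06384
→ bracket: 0.05<=p<0.10

p-value bracket: 0.05<=p<0.10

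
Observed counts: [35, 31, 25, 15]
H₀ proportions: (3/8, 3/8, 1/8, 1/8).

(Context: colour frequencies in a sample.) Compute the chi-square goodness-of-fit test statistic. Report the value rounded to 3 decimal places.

test statistic = 13.145

n = 106; E_i = n·p_i = [39.75, 39.75, 13.25, 13.25]
χ² = (35−39.75)²/39.75 + (31−39.75)²/39.75 + (25−13.25)²/13.25 + (15−13.25)²/13.25 = 13.1447
df = 3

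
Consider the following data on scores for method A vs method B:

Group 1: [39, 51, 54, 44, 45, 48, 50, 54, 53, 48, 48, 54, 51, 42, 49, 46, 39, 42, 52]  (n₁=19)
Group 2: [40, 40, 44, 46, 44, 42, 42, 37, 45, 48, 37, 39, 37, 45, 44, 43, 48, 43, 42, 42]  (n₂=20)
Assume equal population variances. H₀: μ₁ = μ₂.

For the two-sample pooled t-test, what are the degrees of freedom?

df = n₁ + n₂ − 2 = 19 + 20 − 2 = 37

degrees of freedom = 37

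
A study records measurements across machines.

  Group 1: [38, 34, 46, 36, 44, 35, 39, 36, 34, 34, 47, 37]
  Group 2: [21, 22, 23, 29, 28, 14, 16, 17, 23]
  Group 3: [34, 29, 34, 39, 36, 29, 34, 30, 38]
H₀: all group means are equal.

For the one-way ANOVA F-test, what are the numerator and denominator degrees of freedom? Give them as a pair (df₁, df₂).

k = 3 groups, N = 30 total
df = (k−1, N−k) = (3−1, 30−3) = (2, 27)

degrees of freedom = [2, 27]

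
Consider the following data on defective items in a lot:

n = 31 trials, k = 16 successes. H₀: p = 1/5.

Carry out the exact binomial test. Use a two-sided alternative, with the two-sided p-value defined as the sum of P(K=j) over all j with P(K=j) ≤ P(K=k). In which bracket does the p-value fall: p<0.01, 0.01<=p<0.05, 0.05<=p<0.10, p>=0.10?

Exact binomial: n=31, k=16, p₀=1/5=0.2000
P(X=j) = C(n,j)·p₀^j·(1−p₀)^(n−j); p = Σ P(X=j) over j with P(X=j) ≤ P(X=16)
p-value (two-sided) = 0.00009
→ bracket: p<0.01

p-value bracket: p<0.01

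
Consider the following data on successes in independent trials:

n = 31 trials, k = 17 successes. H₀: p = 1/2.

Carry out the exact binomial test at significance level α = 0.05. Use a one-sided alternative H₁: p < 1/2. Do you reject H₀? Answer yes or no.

Exact binomial: n=31, k=17, p₀=1/2=0.5000
P(X≤17) from Σ C(n,i)·p₀^i·(1−p₀)^(n−i)
p-value (one-sided, H₁ less) = 0.76344
At α=0.05: p ≥ α → fail to reject H₀

reject H₀: no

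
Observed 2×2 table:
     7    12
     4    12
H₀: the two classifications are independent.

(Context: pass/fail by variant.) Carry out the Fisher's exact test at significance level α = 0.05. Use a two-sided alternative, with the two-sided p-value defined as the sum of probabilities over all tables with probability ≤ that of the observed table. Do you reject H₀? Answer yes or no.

reject H₀: no

Margins: r₁=19, r₂=16, c₁=11, c₂=24, n=35
p_obs = C(19,7)·C(16,4)/C(35,11); sum pmf over tables with pmf ≤ p_obs
p-value (two-sided) = 0.49277
At α=0.05: p ≥ α → fail to reject H₀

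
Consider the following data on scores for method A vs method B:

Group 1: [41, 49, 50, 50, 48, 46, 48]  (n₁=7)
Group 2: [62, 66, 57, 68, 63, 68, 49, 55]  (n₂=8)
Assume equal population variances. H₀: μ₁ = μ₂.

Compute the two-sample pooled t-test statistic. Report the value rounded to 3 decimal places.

x̄₁=47.429, s₁=3.155, n₁=7
x̄₂=61.000, s₂=6.803, n₂=8
s_p² = [6·3.155² + 7·6.803²]/13 = 29.5165
SE = √(s_p²·(1/7+1/8)) = 2.8118
t = (47.429−61.000)/2.8118 = -4.8266
df = 13

test statistic = -4.827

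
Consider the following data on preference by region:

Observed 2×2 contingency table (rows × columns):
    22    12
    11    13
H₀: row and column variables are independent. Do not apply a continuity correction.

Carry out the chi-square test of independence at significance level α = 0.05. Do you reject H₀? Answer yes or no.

Row totals [34, 24], col totals [33, 25], n=58
χ² = (22−19.34)²/19.34 + (12−14.66)²/14.66 + (11−13.66)²/13.66 + (13−10.34)²/10.34 = 2.0433
df = 1
p-value (upper-tail) = 0.15288
At α=0.05: p ≥ α → fail to reject H₀

reject H₀: no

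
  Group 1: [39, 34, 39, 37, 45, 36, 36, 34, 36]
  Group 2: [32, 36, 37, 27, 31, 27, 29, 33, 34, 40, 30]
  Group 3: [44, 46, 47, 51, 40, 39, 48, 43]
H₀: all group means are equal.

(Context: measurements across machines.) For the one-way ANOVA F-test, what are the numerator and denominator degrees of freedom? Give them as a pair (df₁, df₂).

k = 3 groups, N = 28 total
df = (k−1, N−k) = (3−1, 28−3) = (2, 25)

degrees of freedom = [2, 25]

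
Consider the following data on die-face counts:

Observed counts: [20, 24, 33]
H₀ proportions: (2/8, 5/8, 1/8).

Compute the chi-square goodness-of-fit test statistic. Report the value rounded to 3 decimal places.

test statistic = 68.891

n = 77; E_i = n·p_i = [19.25, 48.12, 9.62]
χ² = (20−19.25)²/19.25 + (24−48.12)²/48.12 + (33−9.62)²/9.62 = 68.8909
df = 2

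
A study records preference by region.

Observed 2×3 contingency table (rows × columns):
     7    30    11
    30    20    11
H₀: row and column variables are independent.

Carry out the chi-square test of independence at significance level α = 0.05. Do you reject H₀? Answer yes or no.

reject H₀: yes

Row totals [48, 61], col totals [37, 50, 22], n=109
χ² = (7−16.29)²/16.29 + (30−22.02)²/22.02 + (11−9.69)²/9.69 + (30−20.71)²/20.71 + (20−27.98)²/27.98 + (11−12.31)²/12.31 = 14.9596
df = 2
p-value (upper-tail) = 0.00056
At α=0.05: p < α → reject H₀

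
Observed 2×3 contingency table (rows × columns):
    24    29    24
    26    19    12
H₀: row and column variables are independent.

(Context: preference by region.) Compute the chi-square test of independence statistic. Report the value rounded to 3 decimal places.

Row totals [77, 57], col totals [50, 48, 36], n=134
χ² = (24−28.73)²/28.73 + (29−27.58)²/27.58 + (24−20.69)²/20.69 + (26−21.27)²/21.27 + (19−20.42)²/20.42 + (12−15.31)²/15.31 = 3.2507
df = 2

test statistic = 3.251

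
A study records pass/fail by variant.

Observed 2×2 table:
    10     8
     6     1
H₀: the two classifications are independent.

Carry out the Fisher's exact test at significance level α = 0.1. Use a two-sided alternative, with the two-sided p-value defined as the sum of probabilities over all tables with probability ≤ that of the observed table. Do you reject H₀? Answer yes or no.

reject H₀: no

Margins: r₁=18, r₂=7, c₁=16, c₂=9, n=25
p_obs = C(18,10)·C(7,6)/C(25,16); sum pmf over tables with pmf ≤ p_obs
p-value (two-sided) = 0.35484
At α=0.1: p ≥ α → fail to reject H₀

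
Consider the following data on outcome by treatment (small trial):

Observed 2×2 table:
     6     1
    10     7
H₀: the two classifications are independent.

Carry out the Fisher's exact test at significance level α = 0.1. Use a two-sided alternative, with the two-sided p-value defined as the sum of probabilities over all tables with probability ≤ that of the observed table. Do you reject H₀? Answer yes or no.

reject H₀: no

Margins: r₁=7, r₂=17, c₁=16, c₂=8, n=24
p_obs = C(7,6)·C(17,10)/C(24,16); sum pmf over tables with pmf ≤ p_obs
p-value (two-sided) = 0.35215
At α=0.1: p ≥ α → fail to reject H₀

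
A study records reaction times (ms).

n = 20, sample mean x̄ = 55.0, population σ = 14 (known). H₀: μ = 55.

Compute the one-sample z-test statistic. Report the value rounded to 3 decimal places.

test statistic = 0.000

SE = σ/√n = 14/√20 = 3.1305
z = (x̄−μ₀)/SE = (55.0−55)/3.1305 = 0.0000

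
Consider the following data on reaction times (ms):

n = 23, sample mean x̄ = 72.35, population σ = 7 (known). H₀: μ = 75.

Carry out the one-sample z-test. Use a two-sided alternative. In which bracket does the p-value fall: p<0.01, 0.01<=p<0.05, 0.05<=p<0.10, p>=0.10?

p-value bracket: 0.05<=p<0.10

SE = σ/√n = 7/√23 = 1.4596
z = (x̄−μ₀)/SE = (72.35−75)/1.4596 = -1.8156
p-value (two-sided) = 0.06944
→ bracket: 0.05<=p<0.10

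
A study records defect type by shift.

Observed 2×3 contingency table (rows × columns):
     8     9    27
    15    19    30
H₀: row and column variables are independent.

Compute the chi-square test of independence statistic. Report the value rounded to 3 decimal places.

Row totals [44, 64], col totals [23, 28, 57], n=108
χ² = (8−9.37)²/9.37 + (9−11.41)²/11.41 + (27−23.22)²/23.22 + (15−13.63)²/13.63 + (19−16.59)²/16.59 + (30−33.78)²/33.78 = 2.2326
df = 2

test statistic = 2.233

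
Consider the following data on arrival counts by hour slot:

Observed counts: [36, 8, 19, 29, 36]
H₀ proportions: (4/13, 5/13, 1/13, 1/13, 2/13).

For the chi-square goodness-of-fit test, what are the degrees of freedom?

df = k − 1 = 5 − 1 = 4

degrees of freedom = 4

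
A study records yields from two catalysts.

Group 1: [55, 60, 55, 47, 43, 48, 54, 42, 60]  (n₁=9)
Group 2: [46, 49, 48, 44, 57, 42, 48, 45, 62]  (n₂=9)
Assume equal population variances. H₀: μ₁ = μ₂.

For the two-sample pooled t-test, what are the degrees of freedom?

degrees of freedom = 16

df = n₁ + n₂ − 2 = 9 + 9 − 2 = 16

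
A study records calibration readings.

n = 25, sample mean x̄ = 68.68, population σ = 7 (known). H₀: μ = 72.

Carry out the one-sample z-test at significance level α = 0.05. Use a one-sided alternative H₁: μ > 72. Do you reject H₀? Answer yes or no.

SE = σ/√n = 7/√25 = 1.4000
z = (x̄−μ₀)/SE = (68.68−72)/1.4000 = -2.3714
p-value (one-sided, H₁ greater) = 0.99114
At α=0.05: p ≥ α → fail to reject H₀

reject H₀: no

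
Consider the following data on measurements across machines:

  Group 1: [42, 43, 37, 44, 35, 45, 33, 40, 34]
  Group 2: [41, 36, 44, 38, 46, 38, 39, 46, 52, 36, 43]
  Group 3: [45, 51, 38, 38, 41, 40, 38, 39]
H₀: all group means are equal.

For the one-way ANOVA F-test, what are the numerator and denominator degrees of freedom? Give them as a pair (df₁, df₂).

k = 3 groups, N = 28 total
df = (k−1, N−k) = (3−1, 28−3) = (2, 25)

degrees of freedom = [2, 25]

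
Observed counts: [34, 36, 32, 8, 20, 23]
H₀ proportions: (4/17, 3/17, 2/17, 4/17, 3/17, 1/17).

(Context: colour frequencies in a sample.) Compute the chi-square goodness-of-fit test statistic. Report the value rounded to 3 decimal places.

n = 153; E_i = n·p_i = [36.00, 27.00, 18.00, 36.00, 27.00, 9.00]
χ² = (34−36.00)²/36.00 + (36−27.00)²/27.00 + (32−18.00)²/18.00 + (8−36.00)²/36.00 + (20−27.00)²/27.00 + (23−9.00)²/9.00 = 59.3704
df = 5

test statistic = 59.370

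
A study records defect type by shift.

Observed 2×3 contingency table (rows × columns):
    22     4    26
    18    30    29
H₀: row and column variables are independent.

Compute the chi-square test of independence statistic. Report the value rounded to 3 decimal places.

test statistic = 16.210

Row totals [52, 77], col totals [40, 34, 55], n=129
χ² = (22−16.12)²/16.12 + (4−13.71)²/13.71 + (26−22.17)²/22.17 + (18−23.88)²/23.88 + (30−20.29)²/20.29 + (29−32.83)²/32.83 = 16.2098
df = 2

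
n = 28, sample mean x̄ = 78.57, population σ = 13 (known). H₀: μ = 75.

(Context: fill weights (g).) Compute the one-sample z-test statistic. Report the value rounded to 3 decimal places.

SE = σ/√n = 13/√28 = 2.4568
z = (x̄−μ₀)/SE = (78.57−75)/2.4568 = 1.4531

test statistic = 1.453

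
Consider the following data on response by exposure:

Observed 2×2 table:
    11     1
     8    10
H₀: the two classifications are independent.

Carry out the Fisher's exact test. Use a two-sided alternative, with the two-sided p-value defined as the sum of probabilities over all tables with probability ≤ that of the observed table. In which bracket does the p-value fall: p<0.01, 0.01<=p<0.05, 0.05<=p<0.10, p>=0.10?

p-value bracket: 0.01<=p<0.05

Margins: r₁=12, r₂=18, c₁=19, c₂=11, n=30
p_obs = C(12,11)·C(18,8)/C(30,19); sum pmf over tables with pmf ≤ p_obs
p-value (two-sided) = 0.01823
→ bracket: 0.01<=p<0.05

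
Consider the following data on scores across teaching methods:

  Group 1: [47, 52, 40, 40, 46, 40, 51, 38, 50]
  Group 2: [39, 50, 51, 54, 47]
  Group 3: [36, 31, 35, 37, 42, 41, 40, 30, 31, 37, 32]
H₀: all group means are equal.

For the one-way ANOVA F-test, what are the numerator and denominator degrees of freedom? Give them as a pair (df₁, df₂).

degrees of freedom = [2, 22]

k = 3 groups, N = 25 total
df = (k−1, N−k) = (3−1, 25−3) = (2, 22)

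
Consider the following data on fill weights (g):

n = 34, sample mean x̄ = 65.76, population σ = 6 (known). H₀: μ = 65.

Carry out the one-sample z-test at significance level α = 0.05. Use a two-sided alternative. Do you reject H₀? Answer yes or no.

SE = σ/√n = 6/√34 = 1.0290
z = (x̄−μ₀)/SE = (65.76−65)/1.0290 = 0.7386
p-value (two-sided) = 0.46016
At α=0.05: p ≥ α → fail to reject H₀

reject H₀: no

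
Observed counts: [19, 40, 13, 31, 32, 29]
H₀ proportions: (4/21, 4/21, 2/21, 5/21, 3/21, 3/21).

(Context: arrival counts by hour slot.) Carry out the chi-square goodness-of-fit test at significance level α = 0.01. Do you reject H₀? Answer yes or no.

n = 164; E_i = n·p_i = [31.24, 31.24, 15.62, 39.05, 23.43, 23.43]
χ² = (19−31.24)²/31.24 + (40−31.24)²/31.24 + (13−15.62)²/15.62 + (31−39.05)²/39.05 + (32−23.43)²/23.43 + (29−23.43)²/23.43 = 13.8107
df = 5
p-value (upper-tail) = 0.01686
At α=0.01: p ≥ α → fail to reject H₀

reject H₀: no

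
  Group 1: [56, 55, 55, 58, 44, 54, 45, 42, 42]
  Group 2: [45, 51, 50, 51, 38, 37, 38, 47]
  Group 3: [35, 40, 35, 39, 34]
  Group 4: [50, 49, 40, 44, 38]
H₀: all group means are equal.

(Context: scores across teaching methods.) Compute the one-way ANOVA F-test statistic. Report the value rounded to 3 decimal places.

test statistic = 5.981

Group means [50.11, 44.62, 36.60, 44.20], grand mean 44.889
SSB = Σnᵢ(x̄ᵢ−x̄)² = 591.903; SSW = ΣΣ(x−x̄ᵢ)² = 758.764
MSB = 591.903/3 = 197.3009; MSW = 758.764/23 = 32.9897
F = MSB/MSW = 5.9807
df = (3, 23)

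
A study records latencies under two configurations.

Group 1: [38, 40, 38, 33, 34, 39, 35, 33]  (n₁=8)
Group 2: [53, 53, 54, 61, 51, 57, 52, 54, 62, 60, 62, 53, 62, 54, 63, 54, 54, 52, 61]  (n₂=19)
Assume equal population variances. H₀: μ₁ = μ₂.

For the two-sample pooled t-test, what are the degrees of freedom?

df = n₁ + n₂ − 2 = 8 + 19 − 2 = 25

degrees of freedom = 25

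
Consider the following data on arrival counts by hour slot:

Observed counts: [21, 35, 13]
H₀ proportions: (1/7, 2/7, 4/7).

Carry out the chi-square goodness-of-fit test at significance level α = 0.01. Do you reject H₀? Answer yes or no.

reject H₀: yes

n = 69; E_i = n·p_i = [9.86, 19.71, 39.43]
χ² = (21−9.86)²/9.86 + (35−19.71)²/19.71 + (13−39.43)²/39.43 = 42.1630
df = 2
p-value (upper-tail) = 0.00000
At α=0.01: p < α → reject H₀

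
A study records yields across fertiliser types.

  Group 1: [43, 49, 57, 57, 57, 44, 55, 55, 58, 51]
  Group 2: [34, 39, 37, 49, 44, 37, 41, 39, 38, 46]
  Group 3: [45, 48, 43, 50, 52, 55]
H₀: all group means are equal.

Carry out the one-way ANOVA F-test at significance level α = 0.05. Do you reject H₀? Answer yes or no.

Group means [52.60, 40.40, 48.83], grand mean 47.038
SSB = Σnᵢ(x̄ᵢ−x̄)² = 769.328; SSW = ΣΣ(x−x̄ᵢ)² = 571.633
MSB = 769.328/2 = 384.6641; MSW = 571.633/23 = 24.8536
F = MSB/MSW = 15.4772
df = (2, 23)
p-value (upper-tail) = 0.00006
At α=0.05: p < α → reject H₀

reject H₀: yes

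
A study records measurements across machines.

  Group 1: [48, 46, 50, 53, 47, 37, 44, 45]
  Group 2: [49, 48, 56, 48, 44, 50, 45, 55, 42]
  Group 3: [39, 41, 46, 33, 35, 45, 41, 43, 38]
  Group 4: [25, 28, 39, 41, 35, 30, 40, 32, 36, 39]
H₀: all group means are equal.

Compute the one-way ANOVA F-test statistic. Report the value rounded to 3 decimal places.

Group means [46.25, 48.56, 40.11, 34.50], grand mean 42.028
SSB = Σnᵢ(x̄ᵢ−x̄)² = 1125.861; SSW = ΣΣ(x−x̄ᵢ)² = 757.111
MSB = 1125.861/3 = 375.2870; MSW = 757.111/32 = 23.6597
F = MSB/MSW = 15.8619
df = (3, 32)

test statistic = 15.862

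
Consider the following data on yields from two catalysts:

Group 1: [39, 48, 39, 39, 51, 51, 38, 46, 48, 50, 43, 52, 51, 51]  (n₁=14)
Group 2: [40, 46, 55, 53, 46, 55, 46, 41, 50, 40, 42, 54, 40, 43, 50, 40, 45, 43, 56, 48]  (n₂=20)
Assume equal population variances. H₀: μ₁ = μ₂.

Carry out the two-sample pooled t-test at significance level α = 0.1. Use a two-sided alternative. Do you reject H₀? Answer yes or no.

reject H₀: no

x̄₁=46.143, s₁=5.405, n₁=14
x̄₂=46.650, s₂=5.650, n₂=20
s_p² = [13·5.405² + 19·5.650²]/32 = 30.8208
SE = √(s_p²·(1/14+1/20)) = 1.9346
t = (46.143−46.650)/1.9346 = -0.2621
df = 32
p-value (two-sided) = 0.79489
At α=0.1: p ≥ α → fail to reject H₀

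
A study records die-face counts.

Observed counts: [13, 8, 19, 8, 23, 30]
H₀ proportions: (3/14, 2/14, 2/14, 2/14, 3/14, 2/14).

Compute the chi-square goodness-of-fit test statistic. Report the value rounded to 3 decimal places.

n = 101; E_i = n·p_i = [21.64, 14.43, 14.43, 14.43, 21.64, 14.43]
χ² = (13−21.64)²/21.64 + (8−14.43)²/14.43 + (19−14.43)²/14.43 + (8−14.43)²/14.43 + (23−21.64)²/21.64 + (30−14.43)²/14.43 = 27.5182
df = 5

test statistic = 27.518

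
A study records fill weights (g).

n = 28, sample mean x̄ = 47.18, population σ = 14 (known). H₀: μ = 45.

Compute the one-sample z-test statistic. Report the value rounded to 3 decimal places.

SE = σ/√n = 14/√28 = 2.6458
z = (x̄−μ₀)/SE = (47.18−45)/2.6458 = 0.8240

test statistic = 0.824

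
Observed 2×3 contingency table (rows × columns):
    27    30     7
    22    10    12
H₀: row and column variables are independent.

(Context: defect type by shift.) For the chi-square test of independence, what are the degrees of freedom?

df = (r−1)(c−1) = (2−1)·(3−1) = 2

degrees of freedom = 2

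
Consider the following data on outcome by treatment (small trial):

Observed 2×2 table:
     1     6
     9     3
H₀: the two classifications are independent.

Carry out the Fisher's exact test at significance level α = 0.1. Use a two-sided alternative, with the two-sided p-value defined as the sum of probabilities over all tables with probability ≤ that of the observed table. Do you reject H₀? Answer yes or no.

reject H₀: yes

Margins: r₁=7, r₂=12, c₁=10, c₂=9, n=19
p_obs = C(7,1)·C(12,9)/C(19,10); sum pmf over tables with pmf ≤ p_obs
p-value (two-sided) = 0.01977
At α=0.1: p < α → reject H₀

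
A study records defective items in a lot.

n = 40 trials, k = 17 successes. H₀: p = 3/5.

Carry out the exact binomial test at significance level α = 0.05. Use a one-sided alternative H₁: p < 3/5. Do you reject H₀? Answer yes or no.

Exact binomial: n=40, k=17, p₀=3/5=0.6000
P(X≤17) from Σ C(n,i)·p₀^i·(1−p₀)^(n−i)
p-value (one-sided, H₁ less) = 0.01891
At α=0.05: p < α → reject H₀

reject H₀: yes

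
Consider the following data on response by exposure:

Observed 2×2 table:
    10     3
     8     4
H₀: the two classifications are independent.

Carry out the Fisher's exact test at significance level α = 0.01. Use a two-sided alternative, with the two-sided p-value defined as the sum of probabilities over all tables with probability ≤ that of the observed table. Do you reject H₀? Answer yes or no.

reject H₀: no

Margins: r₁=13, r₂=12, c₁=18, c₂=7, n=25
p_obs = C(13,10)·C(12,8)/C(25,18); sum pmf over tables with pmf ≤ p_obs
p-value (two-sided) = 0.67277
At α=0.01: p ≥ α → fail to reject H₀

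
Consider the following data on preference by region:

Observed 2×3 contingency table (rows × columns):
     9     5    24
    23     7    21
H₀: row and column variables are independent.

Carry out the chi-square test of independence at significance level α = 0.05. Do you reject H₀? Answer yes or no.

reject H₀: no

Row totals [38, 51], col totals [32, 12, 45], n=89
χ² = (9−13.66)²/13.66 + (5−5.12)²/5.12 + (24−19.21)²/19.21 + (23−18.34)²/18.34 + (7−6.88)²/6.88 + (21−25.79)²/25.79 = 4.8632
df = 2
p-value (upper-tail) = 0.08790
At α=0.05: p ≥ α → fail to reject H₀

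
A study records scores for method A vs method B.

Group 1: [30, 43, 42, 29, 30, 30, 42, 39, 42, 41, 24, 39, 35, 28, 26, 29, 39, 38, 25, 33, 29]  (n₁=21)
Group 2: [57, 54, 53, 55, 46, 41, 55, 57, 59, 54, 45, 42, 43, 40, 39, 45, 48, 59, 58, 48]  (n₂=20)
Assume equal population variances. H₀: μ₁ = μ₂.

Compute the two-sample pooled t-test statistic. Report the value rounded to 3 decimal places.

test statistic = -7.680

x̄₁=33.952, s₁=6.399, n₁=21
x̄₂=49.900, s₂=6.897, n₂=20
s_p² = [20·6.399² + 19·6.897²]/39 = 44.1731
SE = √(s_p²·(1/21+1/20)) = 2.0766
t = (33.952−49.900)/2.0766 = -7.6798
df = 39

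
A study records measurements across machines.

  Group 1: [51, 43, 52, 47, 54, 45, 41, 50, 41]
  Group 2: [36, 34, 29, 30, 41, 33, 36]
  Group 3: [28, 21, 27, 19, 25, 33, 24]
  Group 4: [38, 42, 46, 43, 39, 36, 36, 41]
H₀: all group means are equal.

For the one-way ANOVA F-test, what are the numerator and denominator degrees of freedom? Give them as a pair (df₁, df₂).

k = 4 groups, N = 31 total
df = (k−1, N−k) = (4−1, 31−4) = (3, 27)

degrees of freedom = [3, 27]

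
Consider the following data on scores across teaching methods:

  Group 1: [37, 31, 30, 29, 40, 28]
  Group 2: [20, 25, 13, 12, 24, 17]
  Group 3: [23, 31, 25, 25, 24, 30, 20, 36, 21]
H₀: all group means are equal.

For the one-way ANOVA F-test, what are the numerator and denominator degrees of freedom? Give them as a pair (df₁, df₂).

degrees of freedom = [2, 18]

k = 3 groups, N = 21 total
df = (k−1, N−k) = (3−1, 21−3) = (2, 18)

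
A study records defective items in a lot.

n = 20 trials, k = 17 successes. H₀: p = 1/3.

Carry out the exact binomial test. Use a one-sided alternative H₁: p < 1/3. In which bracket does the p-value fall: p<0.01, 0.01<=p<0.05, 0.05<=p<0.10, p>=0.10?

p-value bracket: p>=0.10

Exact binomial: n=20, k=17, p₀=1/3=0.3333
P(X≤17) from Σ C(n,i)·p₀^i·(1−p₀)^(n−i)
p-value (one-sided, H₁ less) = 1.00000
→ bracket: p>=0.10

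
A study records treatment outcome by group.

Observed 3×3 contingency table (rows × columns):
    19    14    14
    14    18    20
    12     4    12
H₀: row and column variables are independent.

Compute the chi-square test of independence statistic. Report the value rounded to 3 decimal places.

test statistic = 5.487

Row totals [47, 52, 28], col totals [45, 36, 46], n=127
χ² = (19−16.65)²/16.65 + (14−13.32)²/13.32 + (14−17.02)²/17.02 + (14−18.43)²/18.43 + (18−14.74)²/14.74 + (20−18.83)²/18.83 + (12−9.92)²/9.92 + (4−7.94)²/7.94 + (12−10.14)²/10.14 = 5.4868
df = 4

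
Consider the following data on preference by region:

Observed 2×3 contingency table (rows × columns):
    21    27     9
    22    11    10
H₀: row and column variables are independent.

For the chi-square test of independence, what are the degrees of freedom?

degrees of freedom = 2

df = (r−1)(c−1) = (2−1)·(3−1) = 2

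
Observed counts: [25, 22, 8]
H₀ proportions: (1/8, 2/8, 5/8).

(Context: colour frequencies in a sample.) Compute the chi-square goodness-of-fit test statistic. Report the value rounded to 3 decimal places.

test statistic = 72.971

n = 55; E_i = n·p_i = [6.88, 13.75, 34.38]
χ² = (25−6.88)²/6.88 + (22−13.75)²/13.75 + (8−34.38)²/34.38 = 72.9709
df = 2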